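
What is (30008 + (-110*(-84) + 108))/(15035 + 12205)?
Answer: 9839/6810 ≈ 1.4448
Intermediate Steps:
(30008 + (-110*(-84) + 108))/(15035 + 12205) = (30008 + (9240 + 108))/27240 = (30008 + 9348)*(1/27240) = 39356*(1/27240) = 9839/6810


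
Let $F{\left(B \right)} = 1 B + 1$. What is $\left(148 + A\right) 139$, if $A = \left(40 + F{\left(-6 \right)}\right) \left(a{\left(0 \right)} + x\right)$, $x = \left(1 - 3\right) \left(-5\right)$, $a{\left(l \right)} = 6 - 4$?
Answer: $78952$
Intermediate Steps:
$a{\left(l \right)} = 2$ ($a{\left(l \right)} = 6 - 4 = 2$)
$x = 10$ ($x = \left(-2\right) \left(-5\right) = 10$)
$F{\left(B \right)} = 1 + B$ ($F{\left(B \right)} = B + 1 = 1 + B$)
$A = 420$ ($A = \left(40 + \left(1 - 6\right)\right) \left(2 + 10\right) = \left(40 - 5\right) 12 = 35 \cdot 12 = 420$)
$\left(148 + A\right) 139 = \left(148 + 420\right) 139 = 568 \cdot 139 = 78952$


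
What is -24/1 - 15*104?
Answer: -1584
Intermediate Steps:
-24/1 - 15*104 = -24*1 - 1560 = -24 - 1560 = -1584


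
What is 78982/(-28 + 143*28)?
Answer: 39491/1988 ≈ 19.865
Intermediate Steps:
78982/(-28 + 143*28) = 78982/(-28 + 4004) = 78982/3976 = 78982*(1/3976) = 39491/1988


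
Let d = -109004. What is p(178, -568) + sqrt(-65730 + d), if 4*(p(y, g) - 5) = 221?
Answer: 241/4 + 7*I*sqrt(3566) ≈ 60.25 + 418.01*I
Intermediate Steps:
p(y, g) = 241/4 (p(y, g) = 5 + (1/4)*221 = 5 + 221/4 = 241/4)
p(178, -568) + sqrt(-65730 + d) = 241/4 + sqrt(-65730 - 109004) = 241/4 + sqrt(-174734) = 241/4 + 7*I*sqrt(3566)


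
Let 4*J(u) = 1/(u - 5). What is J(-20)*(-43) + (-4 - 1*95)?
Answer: -9857/100 ≈ -98.570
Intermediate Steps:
J(u) = 1/(4*(-5 + u)) (J(u) = 1/(4*(u - 5)) = 1/(4*(-5 + u)))
J(-20)*(-43) + (-4 - 1*95) = (1/(4*(-5 - 20)))*(-43) + (-4 - 1*95) = ((¼)/(-25))*(-43) + (-4 - 95) = ((¼)*(-1/25))*(-43) - 99 = -1/100*(-43) - 99 = 43/100 - 99 = -9857/100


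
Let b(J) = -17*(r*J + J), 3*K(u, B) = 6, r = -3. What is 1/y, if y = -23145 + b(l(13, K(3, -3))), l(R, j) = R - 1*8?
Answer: -1/22975 ≈ -4.3526e-5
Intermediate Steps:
K(u, B) = 2 (K(u, B) = (1/3)*6 = 2)
l(R, j) = -8 + R (l(R, j) = R - 8 = -8 + R)
b(J) = 34*J (b(J) = -17*(-3*J + J) = -(-34)*J = 34*J)
y = -22975 (y = -23145 + 34*(-8 + 13) = -23145 + 34*5 = -23145 + 170 = -22975)
1/y = 1/(-22975) = -1/22975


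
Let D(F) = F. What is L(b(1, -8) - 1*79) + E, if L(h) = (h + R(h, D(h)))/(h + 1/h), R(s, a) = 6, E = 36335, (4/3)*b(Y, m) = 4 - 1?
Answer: 3425205656/94265 ≈ 36336.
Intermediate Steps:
b(Y, m) = 9/4 (b(Y, m) = 3*(4 - 1)/4 = (¾)*3 = 9/4)
L(h) = (6 + h)/(h + 1/h) (L(h) = (h + 6)/(h + 1/h) = (6 + h)/(h + 1/h))
L(b(1, -8) - 1*79) + E = (9/4 - 1*79)*(6 + (9/4 - 1*79))/(1 + (9/4 - 1*79)²) + 36335 = (9/4 - 79)*(6 + (9/4 - 79))/(1 + (9/4 - 79)²) + 36335 = -307*(6 - 307/4)/(4*(1 + (-307/4)²)) + 36335 = -307/4*(-283/4)/(1 + 94249/16) + 36335 = -307/4*(-283/4)/94265/16 + 36335 = -307/4*16/94265*(-283/4) + 36335 = 86881/94265 + 36335 = 3425205656/94265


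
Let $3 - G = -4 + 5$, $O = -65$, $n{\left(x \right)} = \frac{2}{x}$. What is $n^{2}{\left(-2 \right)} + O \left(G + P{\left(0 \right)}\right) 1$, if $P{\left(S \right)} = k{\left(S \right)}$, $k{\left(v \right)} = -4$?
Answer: $131$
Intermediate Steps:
$P{\left(S \right)} = -4$
$G = 2$ ($G = 3 - \left(-4 + 5\right) = 3 - 1 = 2$)
$n^{2}{\left(-2 \right)} + O \left(G + P{\left(0 \right)}\right) 1 = \left(\frac{2}{-2}\right)^{2} - 65 \left(2 - 4\right) 1 = \left(2 \left(- \frac{1}{2}\right)\right)^{2} - 65 \left(\left(-2\right) 1\right) = \left(-1\right)^{2} - -130 = 1 + 130 = 131$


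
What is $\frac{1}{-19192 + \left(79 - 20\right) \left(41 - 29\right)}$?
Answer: $- \frac{1}{18484} \approx -5.4101 \cdot 10^{-5}$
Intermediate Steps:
$\frac{1}{-19192 + \left(79 - 20\right) \left(41 - 29\right)} = \frac{1}{-19192 + \left(79 - 20\right) 12} = \frac{1}{-19192 + 59 \cdot 12} = \frac{1}{-19192 + 708} = \frac{1}{-18484} = - \frac{1}{18484}$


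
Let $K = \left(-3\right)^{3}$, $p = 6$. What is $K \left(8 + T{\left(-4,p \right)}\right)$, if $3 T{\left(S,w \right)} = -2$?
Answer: $-198$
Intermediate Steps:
$T{\left(S,w \right)} = - \frac{2}{3}$ ($T{\left(S,w \right)} = \frac{1}{3} \left(-2\right) = - \frac{2}{3}$)
$K = -27$
$K \left(8 + T{\left(-4,p \right)}\right) = - 27 \left(8 - \frac{2}{3}\right) = \left(-27\right) \frac{22}{3} = -198$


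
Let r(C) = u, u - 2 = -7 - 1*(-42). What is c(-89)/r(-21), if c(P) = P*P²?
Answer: -704969/37 ≈ -19053.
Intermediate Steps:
u = 37 (u = 2 + (-7 - 1*(-42)) = 2 + (-7 + 42) = 2 + 35 = 37)
r(C) = 37
c(P) = P³
c(-89)/r(-21) = (-89)³/37 = -704969*1/37 = -704969/37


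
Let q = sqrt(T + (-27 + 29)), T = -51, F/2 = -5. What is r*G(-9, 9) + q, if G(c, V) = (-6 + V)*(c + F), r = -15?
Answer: 855 + 7*I ≈ 855.0 + 7.0*I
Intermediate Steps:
F = -10 (F = 2*(-5) = -10)
G(c, V) = (-10 + c)*(-6 + V) (G(c, V) = (-6 + V)*(c - 10) = (-6 + V)*(-10 + c) = (-10 + c)*(-6 + V))
q = 7*I (q = sqrt(-51 + (-27 + 29)) = sqrt(-51 + 2) = sqrt(-49) = 7*I ≈ 7.0*I)
r*G(-9, 9) + q = -15*(60 - 10*9 - 6*(-9) + 9*(-9)) + 7*I = -15*(60 - 90 + 54 - 81) + 7*I = -15*(-57) + 7*I = 855 + 7*I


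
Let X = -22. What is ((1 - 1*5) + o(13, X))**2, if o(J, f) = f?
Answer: 676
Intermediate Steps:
((1 - 1*5) + o(13, X))**2 = ((1 - 1*5) - 22)**2 = ((1 - 5) - 22)**2 = (-4 - 22)**2 = (-26)**2 = 676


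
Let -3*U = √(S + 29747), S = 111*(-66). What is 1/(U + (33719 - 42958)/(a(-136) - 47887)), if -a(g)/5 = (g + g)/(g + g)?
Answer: -442474188/5713890706495 - 764547888*√22421/5713890706495 ≈ -0.020113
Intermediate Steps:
S = -7326
a(g) = -5 (a(g) = -5*(g + g)/(g + g) = -5*2*g/(2*g) = -5*2*g*1/(2*g) = -5*1 = -5)
U = -√22421/3 (U = -√(-7326 + 29747)/3 = -√22421/3 ≈ -49.912)
1/(U + (33719 - 42958)/(a(-136) - 47887)) = 1/(-√22421/3 + (33719 - 42958)/(-5 - 47887)) = 1/(-√22421/3 - 9239/(-47892)) = 1/(-√22421/3 - 9239*(-1/47892)) = 1/(-√22421/3 + 9239/47892) = 1/(9239/47892 - √22421/3)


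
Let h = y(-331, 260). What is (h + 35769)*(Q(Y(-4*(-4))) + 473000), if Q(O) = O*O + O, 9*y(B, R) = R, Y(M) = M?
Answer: 152479246232/9 ≈ 1.6942e+10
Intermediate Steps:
y(B, R) = R/9
h = 260/9 (h = (1/9)*260 = 260/9 ≈ 28.889)
Q(O) = O + O**2 (Q(O) = O**2 + O = O + O**2)
(h + 35769)*(Q(Y(-4*(-4))) + 473000) = (260/9 + 35769)*((-4*(-4))*(1 - 4*(-4)) + 473000) = 322181*(16*(1 + 16) + 473000)/9 = 322181*(16*17 + 473000)/9 = 322181*(272 + 473000)/9 = (322181/9)*473272 = 152479246232/9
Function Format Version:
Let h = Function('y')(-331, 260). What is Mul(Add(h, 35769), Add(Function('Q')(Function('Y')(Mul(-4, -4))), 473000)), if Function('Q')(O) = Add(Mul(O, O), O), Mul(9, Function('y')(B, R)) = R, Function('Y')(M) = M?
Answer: Rational(152479246232, 9) ≈ 1.6942e+10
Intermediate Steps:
Function('y')(B, R) = Mul(Rational(1, 9), R)
h = Rational(260, 9) (h = Mul(Rational(1, 9), 260) = Rational(260, 9) ≈ 28.889)
Function('Q')(O) = Add(O, Pow(O, 2)) (Function('Q')(O) = Add(Pow(O, 2), O) = Add(O, Pow(O, 2)))
Mul(Add(h, 35769), Add(Function('Q')(Function('Y')(Mul(-4, -4))), 473000)) = Mul(Add(Rational(260, 9), 35769), Add(Mul(Mul(-4, -4), Add(1, Mul(-4, -4))), 473000)) = Mul(Rational(322181, 9), Add(Mul(16, Add(1, 16)), 473000)) = Mul(Rational(322181, 9), Add(Mul(16, 17), 473000)) = Mul(Rational(322181, 9), Add(272, 473000)) = Mul(Rational(322181, 9), 473272) = Rational(152479246232, 9)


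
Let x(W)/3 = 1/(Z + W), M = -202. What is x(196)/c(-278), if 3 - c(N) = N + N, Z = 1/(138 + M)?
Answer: 64/2337179 ≈ 2.7383e-5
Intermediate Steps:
Z = -1/64 (Z = 1/(138 - 202) = 1/(-64) = -1/64 ≈ -0.015625)
c(N) = 3 - 2*N (c(N) = 3 - (N + N) = 3 - 2*N)
x(W) = 3/(-1/64 + W)
x(196)/c(-278) = (192/(-1 + 64*196))/(3 - 2*(-278)) = (192/(-1 + 12544))/(3 + 556) = (192/12543)/559 = (192*(1/12543))*(1/559) = (64/4181)*(1/559) = 64/2337179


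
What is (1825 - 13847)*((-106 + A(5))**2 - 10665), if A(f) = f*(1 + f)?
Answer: 58775558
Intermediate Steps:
(1825 - 13847)*((-106 + A(5))**2 - 10665) = (1825 - 13847)*((-106 + 5*(1 + 5))**2 - 10665) = -12022*((-106 + 5*6)**2 - 10665) = -12022*((-106 + 30)**2 - 10665) = -12022*((-76)**2 - 10665) = -12022*(5776 - 10665) = -12022*(-4889) = 58775558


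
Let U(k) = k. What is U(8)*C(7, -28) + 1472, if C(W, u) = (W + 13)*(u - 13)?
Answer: -5088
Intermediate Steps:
C(W, u) = (-13 + u)*(13 + W) (C(W, u) = (13 + W)*(-13 + u) = (-13 + u)*(13 + W))
U(8)*C(7, -28) + 1472 = 8*(-169 - 13*7 + 13*(-28) + 7*(-28)) + 1472 = 8*(-169 - 91 - 364 - 196) + 1472 = 8*(-820) + 1472 = -6560 + 1472 = -5088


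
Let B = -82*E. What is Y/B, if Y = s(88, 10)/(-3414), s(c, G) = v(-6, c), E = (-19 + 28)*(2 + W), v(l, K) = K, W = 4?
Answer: 11/1889649 ≈ 5.8212e-6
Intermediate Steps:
E = 54 (E = (-19 + 28)*(2 + 4) = 9*6 = 54)
s(c, G) = c
B = -4428 (B = -82*54 = -4428)
Y = -44/1707 (Y = 88/(-3414) = 88*(-1/3414) = -44/1707 ≈ -0.025776)
Y/B = -44/1707/(-4428) = -44/1707*(-1/4428) = 11/1889649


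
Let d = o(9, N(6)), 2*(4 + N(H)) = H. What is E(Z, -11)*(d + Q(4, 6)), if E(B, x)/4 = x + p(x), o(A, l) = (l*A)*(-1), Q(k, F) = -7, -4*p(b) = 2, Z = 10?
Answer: -92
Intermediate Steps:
p(b) = -½ (p(b) = -¼*2 = -½)
N(H) = -4 + H/2
o(A, l) = -A*l (o(A, l) = (A*l)*(-1) = -A*l)
E(B, x) = -2 + 4*x (E(B, x) = 4*(x - ½) = 4*(-½ + x) = -2 + 4*x)
d = 9 (d = -1*9*(-4 + (½)*6) = -1*9*(-4 + 3) = -1*9*(-1) = 9)
E(Z, -11)*(d + Q(4, 6)) = (-2 + 4*(-11))*(9 - 7) = (-2 - 44)*2 = -46*2 = -92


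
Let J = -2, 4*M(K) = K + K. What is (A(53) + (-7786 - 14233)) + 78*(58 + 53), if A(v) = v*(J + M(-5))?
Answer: -27199/2 ≈ -13600.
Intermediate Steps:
M(K) = K/2 (M(K) = (K + K)/4 = (2*K)/4 = K/2)
A(v) = -9*v/2 (A(v) = v*(-2 + (1/2)*(-5)) = v*(-2 - 5/2) = v*(-9/2) = -9*v/2)
(A(53) + (-7786 - 14233)) + 78*(58 + 53) = (-9/2*53 + (-7786 - 14233)) + 78*(58 + 53) = (-477/2 - 22019) + 78*111 = -44515/2 + 8658 = -27199/2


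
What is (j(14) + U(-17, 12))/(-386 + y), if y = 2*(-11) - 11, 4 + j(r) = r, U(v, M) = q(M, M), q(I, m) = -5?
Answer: -5/419 ≈ -0.011933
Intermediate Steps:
U(v, M) = -5
j(r) = -4 + r
y = -33 (y = -22 - 11 = -33)
(j(14) + U(-17, 12))/(-386 + y) = ((-4 + 14) - 5)/(-386 - 33) = (10 - 5)/(-419) = 5*(-1/419) = -5/419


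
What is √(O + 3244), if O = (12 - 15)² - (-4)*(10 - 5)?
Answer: √3273 ≈ 57.210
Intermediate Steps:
O = 29 (O = (-3)² - (-4)*5 = 9 - 1*(-20) = 9 + 20 = 29)
√(O + 3244) = √(29 + 3244) = √3273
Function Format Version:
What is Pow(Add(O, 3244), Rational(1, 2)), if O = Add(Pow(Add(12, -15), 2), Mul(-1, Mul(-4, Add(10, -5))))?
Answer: Pow(3273, Rational(1, 2)) ≈ 57.210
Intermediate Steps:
O = 29 (O = Add(Pow(-3, 2), Mul(-1, Mul(-4, 5))) = Add(9, Mul(-1, -20)) = Add(9, 20) = 29)
Pow(Add(O, 3244), Rational(1, 2)) = Pow(Add(29, 3244), Rational(1, 2)) = Pow(3273, Rational(1, 2))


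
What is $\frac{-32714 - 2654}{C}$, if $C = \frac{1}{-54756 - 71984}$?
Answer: $4482540320$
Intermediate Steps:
$C = - \frac{1}{126740}$ ($C = \frac{1}{-126740} = - \frac{1}{126740} \approx -7.8902 \cdot 10^{-6}$)
$\frac{-32714 - 2654}{C} = \frac{-32714 - 2654}{- \frac{1}{126740}} = \left(-32714 - 2654\right) \left(-126740\right) = \left(-35368\right) \left(-126740\right) = 4482540320$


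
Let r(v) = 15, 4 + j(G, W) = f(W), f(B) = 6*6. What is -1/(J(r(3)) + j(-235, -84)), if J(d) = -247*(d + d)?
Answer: 1/7378 ≈ 0.00013554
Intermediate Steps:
f(B) = 36
j(G, W) = 32 (j(G, W) = -4 + 36 = 32)
J(d) = -494*d
-1/(J(r(3)) + j(-235, -84)) = -1/(-494*15 + 32) = -1/(-7410 + 32) = -1/(-7378) = -1*(-1/7378) = 1/7378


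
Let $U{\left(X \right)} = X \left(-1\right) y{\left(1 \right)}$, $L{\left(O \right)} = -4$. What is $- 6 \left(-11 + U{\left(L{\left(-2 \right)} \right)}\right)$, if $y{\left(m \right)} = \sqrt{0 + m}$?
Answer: $42$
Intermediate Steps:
$y{\left(m \right)} = \sqrt{m}$
$U{\left(X \right)} = - X$ ($U{\left(X \right)} = X \left(-1\right) \sqrt{1} = - X 1 = - X$)
$- 6 \left(-11 + U{\left(L{\left(-2 \right)} \right)}\right) = - 6 \left(-11 - -4\right) = - 6 \left(-11 + 4\right) = \left(-6\right) \left(-7\right) = 42$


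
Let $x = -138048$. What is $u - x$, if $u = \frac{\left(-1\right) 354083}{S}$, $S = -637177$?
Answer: $\frac{87961364579}{637177} \approx 1.3805 \cdot 10^{5}$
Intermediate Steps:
$u = \frac{354083}{637177}$ ($u = \frac{\left(-1\right) 354083}{-637177} = \left(-354083\right) \left(- \frac{1}{637177}\right) = \frac{354083}{637177} \approx 0.55571$)
$u - x = \frac{354083}{637177} - -138048 = \frac{354083}{637177} + 138048 = \frac{87961364579}{637177}$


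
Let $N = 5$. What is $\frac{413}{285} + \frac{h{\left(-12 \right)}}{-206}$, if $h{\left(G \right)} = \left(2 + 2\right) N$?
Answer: $\frac{39689}{29355} \approx 1.352$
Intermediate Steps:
$h{\left(G \right)} = 20$ ($h{\left(G \right)} = \left(2 + 2\right) 5 = 4 \cdot 5 = 20$)
$\frac{413}{285} + \frac{h{\left(-12 \right)}}{-206} = \frac{413}{285} + \frac{20}{-206} = 413 \cdot \frac{1}{285} + 20 \left(- \frac{1}{206}\right) = \frac{413}{285} - \frac{10}{103} = \frac{39689}{29355}$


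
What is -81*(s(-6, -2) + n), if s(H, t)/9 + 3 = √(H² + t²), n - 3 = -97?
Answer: 9801 - 1458*√10 ≈ 5190.4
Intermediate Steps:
n = -94 (n = 3 - 97 = -94)
s(H, t) = -27 + 9*√(H² + t²)
-81*(s(-6, -2) + n) = -81*((-27 + 9*√((-6)² + (-2)²)) - 94) = -81*((-27 + 9*√(36 + 4)) - 94) = -81*((-27 + 9*√40) - 94) = -81*((-27 + 9*(2*√10)) - 94) = -81*((-27 + 18*√10) - 94) = -81*(-121 + 18*√10) = 9801 - 1458*√10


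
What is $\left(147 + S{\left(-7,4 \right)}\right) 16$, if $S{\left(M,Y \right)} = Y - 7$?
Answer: $2304$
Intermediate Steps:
$S{\left(M,Y \right)} = -7 + Y$ ($S{\left(M,Y \right)} = Y - 7 = -7 + Y$)
$\left(147 + S{\left(-7,4 \right)}\right) 16 = \left(147 + \left(-7 + 4\right)\right) 16 = \left(147 - 3\right) 16 = 144 \cdot 16 = 2304$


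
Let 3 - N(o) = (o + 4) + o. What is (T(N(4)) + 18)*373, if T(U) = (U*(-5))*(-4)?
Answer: -60426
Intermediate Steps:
N(o) = -1 - 2*o (N(o) = 3 - ((o + 4) + o) = 3 - ((4 + o) + o) = 3 - (4 + 2*o) = 3 + (-4 - 2*o) = -1 - 2*o)
T(U) = 20*U (T(U) = -5*U*(-4) = 20*U)
(T(N(4)) + 18)*373 = (20*(-1 - 2*4) + 18)*373 = (20*(-1 - 8) + 18)*373 = (20*(-9) + 18)*373 = (-180 + 18)*373 = -162*373 = -60426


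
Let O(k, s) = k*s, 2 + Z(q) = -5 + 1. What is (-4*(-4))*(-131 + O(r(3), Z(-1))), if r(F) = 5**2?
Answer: -4496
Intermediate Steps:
r(F) = 25
Z(q) = -6 (Z(q) = -2 + (-5 + 1) = -2 - 4 = -6)
(-4*(-4))*(-131 + O(r(3), Z(-1))) = (-4*(-4))*(-131 + 25*(-6)) = 16*(-131 - 150) = 16*(-281) = -4496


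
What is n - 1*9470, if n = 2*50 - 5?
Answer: -9375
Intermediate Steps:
n = 95 (n = 100 - 5 = 95)
n - 1*9470 = 95 - 1*9470 = 95 - 9470 = -9375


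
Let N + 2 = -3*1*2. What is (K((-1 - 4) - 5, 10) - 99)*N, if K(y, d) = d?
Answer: 712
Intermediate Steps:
N = -8 (N = -2 - 3*1*2 = -2 - 3*2 = -2 - 6 = -8)
(K((-1 - 4) - 5, 10) - 99)*N = (10 - 99)*(-8) = -89*(-8) = 712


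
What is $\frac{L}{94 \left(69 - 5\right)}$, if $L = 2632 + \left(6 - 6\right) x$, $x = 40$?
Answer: $\frac{7}{16} \approx 0.4375$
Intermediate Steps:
$L = 2632$ ($L = 2632 + \left(6 - 6\right) 40 = 2632 + 0 \cdot 40 = 2632 + 0 = 2632$)
$\frac{L}{94 \left(69 - 5\right)} = \frac{2632}{94 \left(69 - 5\right)} = \frac{2632}{94 \cdot 64} = \frac{2632}{6016} = 2632 \cdot \frac{1}{6016} = \frac{7}{16}$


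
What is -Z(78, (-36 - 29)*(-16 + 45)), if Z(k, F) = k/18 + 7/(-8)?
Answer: -83/24 ≈ -3.4583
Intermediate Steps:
Z(k, F) = -7/8 + k/18 (Z(k, F) = k*(1/18) + 7*(-⅛) = k/18 - 7/8 = -7/8 + k/18)
-Z(78, (-36 - 29)*(-16 + 45)) = -(-7/8 + (1/18)*78) = -(-7/8 + 13/3) = -1*83/24 = -83/24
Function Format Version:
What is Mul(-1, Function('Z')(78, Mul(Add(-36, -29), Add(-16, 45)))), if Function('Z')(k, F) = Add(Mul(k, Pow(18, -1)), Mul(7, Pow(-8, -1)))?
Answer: Rational(-83, 24) ≈ -3.4583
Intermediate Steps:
Function('Z')(k, F) = Add(Rational(-7, 8), Mul(Rational(1, 18), k)) (Function('Z')(k, F) = Add(Mul(k, Rational(1, 18)), Mul(7, Rational(-1, 8))) = Add(Mul(Rational(1, 18), k), Rational(-7, 8)) = Add(Rational(-7, 8), Mul(Rational(1, 18), k)))
Mul(-1, Function('Z')(78, Mul(Add(-36, -29), Add(-16, 45)))) = Mul(-1, Add(Rational(-7, 8), Mul(Rational(1, 18), 78))) = Mul(-1, Add(Rational(-7, 8), Rational(13, 3))) = Mul(-1, Rational(83, 24)) = Rational(-83, 24)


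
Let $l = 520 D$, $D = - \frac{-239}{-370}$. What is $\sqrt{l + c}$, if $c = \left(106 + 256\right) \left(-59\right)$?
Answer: $\frac{3 i \sqrt{3299882}}{37} \approx 147.29 i$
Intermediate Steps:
$D = - \frac{239}{370}$ ($D = - \frac{\left(-239\right) \left(-1\right)}{370} = \left(-1\right) \frac{239}{370} = - \frac{239}{370} \approx -0.64595$)
$c = -21358$ ($c = 362 \left(-59\right) = -21358$)
$l = - \frac{12428}{37}$ ($l = 520 \left(- \frac{239}{370}\right) = - \frac{12428}{37} \approx -335.89$)
$\sqrt{l + c} = \sqrt{- \frac{12428}{37} - 21358} = \sqrt{- \frac{802674}{37}} = \frac{3 i \sqrt{3299882}}{37}$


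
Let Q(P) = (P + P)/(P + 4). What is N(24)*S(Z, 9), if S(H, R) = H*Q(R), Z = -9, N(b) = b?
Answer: -3888/13 ≈ -299.08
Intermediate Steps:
Q(P) = 2*P/(4 + P) (Q(P) = (2*P)/(4 + P) = 2*P/(4 + P))
S(H, R) = 2*H*R/(4 + R) (S(H, R) = H*(2*R/(4 + R)) = 2*H*R/(4 + R))
N(24)*S(Z, 9) = 24*(2*(-9)*9/(4 + 9)) = 24*(2*(-9)*9/13) = 24*(2*(-9)*9*(1/13)) = 24*(-162/13) = -3888/13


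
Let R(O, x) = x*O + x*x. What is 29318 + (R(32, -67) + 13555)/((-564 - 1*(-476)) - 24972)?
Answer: 36734659/1253 ≈ 29317.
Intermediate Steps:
R(O, x) = x² + O*x (R(O, x) = O*x + x² = x² + O*x)
29318 + (R(32, -67) + 13555)/((-564 - 1*(-476)) - 24972) = 29318 + (-67*(32 - 67) + 13555)/((-564 - 1*(-476)) - 24972) = 29318 + (-67*(-35) + 13555)/((-564 + 476) - 24972) = 29318 + (2345 + 13555)/(-88 - 24972) = 29318 + 15900/(-25060) = 29318 + 15900*(-1/25060) = 29318 - 795/1253 = 36734659/1253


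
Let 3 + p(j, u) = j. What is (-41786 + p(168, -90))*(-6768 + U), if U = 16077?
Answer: -387449889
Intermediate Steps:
p(j, u) = -3 + j
(-41786 + p(168, -90))*(-6768 + U) = (-41786 + (-3 + 168))*(-6768 + 16077) = (-41786 + 165)*9309 = -41621*9309 = -387449889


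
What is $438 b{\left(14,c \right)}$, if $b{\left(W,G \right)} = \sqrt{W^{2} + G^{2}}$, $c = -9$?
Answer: $438 \sqrt{277} \approx 7289.8$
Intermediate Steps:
$b{\left(W,G \right)} = \sqrt{G^{2} + W^{2}}$
$438 b{\left(14,c \right)} = 438 \sqrt{\left(-9\right)^{2} + 14^{2}} = 438 \sqrt{81 + 196} = 438 \sqrt{277}$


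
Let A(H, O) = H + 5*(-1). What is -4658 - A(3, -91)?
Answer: -4656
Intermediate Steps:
A(H, O) = -5 + H (A(H, O) = H - 5 = -5 + H)
-4658 - A(3, -91) = -4658 - (-5 + 3) = -4658 - 1*(-2) = -4658 + 2 = -4656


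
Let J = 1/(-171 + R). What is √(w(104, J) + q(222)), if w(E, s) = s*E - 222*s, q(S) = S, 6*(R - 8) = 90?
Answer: √1220038/74 ≈ 14.926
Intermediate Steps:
R = 23 (R = 8 + (⅙)*90 = 8 + 15 = 23)
J = -1/148 (J = 1/(-171 + 23) = 1/(-148) = -1/148 ≈ -0.0067568)
w(E, s) = -222*s + E*s (w(E, s) = E*s - 222*s = -222*s + E*s)
√(w(104, J) + q(222)) = √(-(-222 + 104)/148 + 222) = √(-1/148*(-118) + 222) = √(59/74 + 222) = √(16487/74) = √1220038/74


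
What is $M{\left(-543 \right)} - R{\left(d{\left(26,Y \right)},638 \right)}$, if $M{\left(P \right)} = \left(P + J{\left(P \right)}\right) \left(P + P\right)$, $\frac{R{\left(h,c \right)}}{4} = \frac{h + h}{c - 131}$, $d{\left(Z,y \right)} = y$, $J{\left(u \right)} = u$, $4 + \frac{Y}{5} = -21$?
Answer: $\frac{597954772}{507} \approx 1.1794 \cdot 10^{6}$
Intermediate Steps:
$Y = -125$ ($Y = -20 + 5 \left(-21\right) = -20 - 105 = -125$)
$R{\left(h,c \right)} = \frac{8 h}{-131 + c}$ ($R{\left(h,c \right)} = 4 \frac{h + h}{c - 131} = 4 \frac{2 h}{-131 + c} = \frac{8 h}{-131 + c}$)
$M{\left(P \right)} = 4 P^{2}$ ($M{\left(P \right)} = \left(P + P\right) \left(P + P\right) = 2 P 2 P = 4 P^{2}$)
$M{\left(-543 \right)} - R{\left(d{\left(26,Y \right)},638 \right)} = 4 \left(-543\right)^{2} - 8 \left(-125\right) \frac{1}{-131 + 638} = 4 \cdot 294849 - 8 \left(-125\right) \frac{1}{507} = 1179396 - 8 \left(-125\right) \frac{1}{507} = 1179396 - - \frac{1000}{507} = 1179396 + \frac{1000}{507} = \frac{597954772}{507}$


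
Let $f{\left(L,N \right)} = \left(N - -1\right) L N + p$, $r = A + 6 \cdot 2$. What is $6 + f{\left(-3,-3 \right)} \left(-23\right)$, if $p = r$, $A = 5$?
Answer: $29$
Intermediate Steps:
$r = 17$ ($r = 5 + 6 \cdot 2 = 5 + 12 = 17$)
$p = 17$
$f{\left(L,N \right)} = 17 + L N \left(1 + N\right)$ ($f{\left(L,N \right)} = \left(N - -1\right) L N + 17 = \left(N + 1\right) L N + 17 = \left(1 + N\right) L N + 17 = L \left(1 + N\right) N + 17 = L N \left(1 + N\right) + 17 = 17 + L N \left(1 + N\right)$)
$6 + f{\left(-3,-3 \right)} \left(-23\right) = 6 + \left(17 - -9 - 3 \left(-3\right)^{2}\right) \left(-23\right) = 6 + \left(17 + 9 - 27\right) \left(-23\right) = 6 - -23 = 6 + 23 = 29$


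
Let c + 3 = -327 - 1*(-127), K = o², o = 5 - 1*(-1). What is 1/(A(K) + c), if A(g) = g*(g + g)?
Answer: 1/2389 ≈ 0.00041859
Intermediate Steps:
o = 6 (o = 5 + 1 = 6)
K = 36 (K = 6² = 36)
A(g) = 2*g² (A(g) = g*(2*g) = 2*g²)
c = -203 (c = -3 + (-327 - 1*(-127)) = -3 + (-327 + 127) = -3 - 200 = -203)
1/(A(K) + c) = 1/(2*36² - 203) = 1/(2*1296 - 203) = 1/(2592 - 203) = 1/2389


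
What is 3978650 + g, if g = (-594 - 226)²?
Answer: 4651050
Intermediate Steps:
g = 672400 (g = (-820)² = 672400)
3978650 + g = 3978650 + 672400 = 4651050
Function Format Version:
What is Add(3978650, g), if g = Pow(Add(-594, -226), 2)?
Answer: 4651050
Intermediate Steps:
g = 672400 (g = Pow(-820, 2) = 672400)
Add(3978650, g) = Add(3978650, 672400) = 4651050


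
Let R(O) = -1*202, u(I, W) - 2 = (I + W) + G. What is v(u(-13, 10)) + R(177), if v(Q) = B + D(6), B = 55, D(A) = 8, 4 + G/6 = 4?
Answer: -139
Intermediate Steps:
G = 0 (G = -24 + 6*4 = -24 + 24 = 0)
u(I, W) = 2 + I + W (u(I, W) = 2 + ((I + W) + 0) = 2 + (I + W) = 2 + I + W)
v(Q) = 63 (v(Q) = 55 + 8 = 63)
R(O) = -202
v(u(-13, 10)) + R(177) = 63 - 202 = -139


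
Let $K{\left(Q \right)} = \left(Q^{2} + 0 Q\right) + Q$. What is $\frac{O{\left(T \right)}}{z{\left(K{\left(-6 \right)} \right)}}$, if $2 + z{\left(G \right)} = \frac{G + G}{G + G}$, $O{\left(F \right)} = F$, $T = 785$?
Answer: $-785$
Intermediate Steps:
$K{\left(Q \right)} = Q + Q^{2}$ ($K{\left(Q \right)} = \left(Q^{2} + 0\right) + Q = Q^{2} + Q = Q + Q^{2}$)
$z{\left(G \right)} = -1$ ($z{\left(G \right)} = -2 + \frac{G + G}{G + G} = -2 + \frac{2 G}{2 G} = -2 + 2 G \frac{1}{2 G} = -2 + 1 = -1$)
$\frac{O{\left(T \right)}}{z{\left(K{\left(-6 \right)} \right)}} = \frac{785}{-1} = 785 \left(-1\right) = -785$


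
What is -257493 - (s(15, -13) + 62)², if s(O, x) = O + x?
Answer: -261589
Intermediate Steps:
-257493 - (s(15, -13) + 62)² = -257493 - ((15 - 13) + 62)² = -257493 - (2 + 62)² = -257493 - 1*64² = -257493 - 1*4096 = -257493 - 4096 = -261589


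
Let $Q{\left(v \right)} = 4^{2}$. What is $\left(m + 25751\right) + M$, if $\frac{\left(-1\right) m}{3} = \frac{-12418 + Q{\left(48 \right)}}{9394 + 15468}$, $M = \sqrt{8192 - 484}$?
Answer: $\frac{320129284}{12431} + 2 \sqrt{1927} \approx 25840.0$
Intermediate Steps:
$M = 2 \sqrt{1927}$ ($M = \sqrt{7708} = 2 \sqrt{1927} \approx 87.795$)
$Q{\left(v \right)} = 16$
$m = \frac{18603}{12431}$ ($m = - 3 \frac{-12418 + 16}{9394 + 15468} = - 3 \left(- \frac{12402}{24862}\right) = - 3 \left(\left(-12402\right) \frac{1}{24862}\right) = \left(-3\right) \left(- \frac{6201}{12431}\right) = \frac{18603}{12431} \approx 1.4965$)
$\left(m + 25751\right) + M = \left(\frac{18603}{12431} + 25751\right) + 2 \sqrt{1927} = \frac{320129284}{12431} + 2 \sqrt{1927}$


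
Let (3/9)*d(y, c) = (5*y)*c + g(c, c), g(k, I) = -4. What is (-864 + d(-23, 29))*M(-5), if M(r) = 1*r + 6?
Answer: -10881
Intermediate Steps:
d(y, c) = -12 + 15*c*y (d(y, c) = 3*((5*y)*c - 4) = 3*(5*c*y - 4) = 3*(-4 + 5*c*y) = -12 + 15*c*y)
M(r) = 6 + r (M(r) = r + 6 = 6 + r)
(-864 + d(-23, 29))*M(-5) = (-864 + (-12 + 15*29*(-23)))*(6 - 5) = (-864 + (-12 - 10005))*1 = (-864 - 10017)*1 = -10881*1 = -10881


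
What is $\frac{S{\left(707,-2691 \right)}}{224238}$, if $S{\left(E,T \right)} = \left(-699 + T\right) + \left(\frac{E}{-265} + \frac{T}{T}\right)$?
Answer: $- \frac{449396}{29711535} \approx -0.015125$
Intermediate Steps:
$S{\left(E,T \right)} = -698 + T - \frac{E}{265}$ ($S{\left(E,T \right)} = \left(-699 + T\right) + \left(E \left(- \frac{1}{265}\right) + 1\right) = \left(-699 + T\right) - \left(-1 + \frac{E}{265}\right) = -698 + T - \frac{E}{265}$)
$\frac{S{\left(707,-2691 \right)}}{224238} = \frac{-698 - 2691 - \frac{707}{265}}{224238} = \left(-698 - 2691 - \frac{707}{265}\right) \frac{1}{224238} = \left(- \frac{898792}{265}\right) \frac{1}{224238} = - \frac{449396}{29711535}$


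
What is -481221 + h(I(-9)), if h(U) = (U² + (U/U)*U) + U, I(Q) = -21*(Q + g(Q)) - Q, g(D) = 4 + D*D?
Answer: 2034174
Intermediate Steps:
g(D) = 4 + D²
I(Q) = -84 - 22*Q - 21*Q² (I(Q) = -21*(Q + (4 + Q²)) - Q = -21*(4 + Q + Q²) - Q = (-84 - 21*Q - 21*Q²) - Q = -84 - 22*Q - 21*Q²)
h(U) = U² + 2*U (h(U) = (U² + 1*U) + U = (U² + U) + U = (U + U²) + U = U² + 2*U)
-481221 + h(I(-9)) = -481221 + (-84 - 22*(-9) - 21*(-9)²)*(2 + (-84 - 22*(-9) - 21*(-9)²)) = -481221 + (-84 + 198 - 21*81)*(2 + (-84 + 198 - 21*81)) = -481221 + (-84 + 198 - 1701)*(2 + (-84 + 198 - 1701)) = -481221 - 1587*(2 - 1587) = -481221 - 1587*(-1585) = -481221 + 2515395 = 2034174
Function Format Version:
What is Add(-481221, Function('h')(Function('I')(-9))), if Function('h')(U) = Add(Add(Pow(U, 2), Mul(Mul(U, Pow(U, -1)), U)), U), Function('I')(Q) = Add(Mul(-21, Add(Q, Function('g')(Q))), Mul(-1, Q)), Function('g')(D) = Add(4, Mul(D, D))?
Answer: 2034174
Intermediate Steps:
Function('g')(D) = Add(4, Pow(D, 2))
Function('I')(Q) = Add(-84, Mul(-22, Q), Mul(-21, Pow(Q, 2))) (Function('I')(Q) = Add(Mul(-21, Add(Q, Add(4, Pow(Q, 2)))), Mul(-1, Q)) = Add(Mul(-21, Add(4, Q, Pow(Q, 2))), Mul(-1, Q)) = Add(Add(-84, Mul(-21, Q), Mul(-21, Pow(Q, 2))), Mul(-1, Q)) = Add(-84, Mul(-22, Q), Mul(-21, Pow(Q, 2))))
Function('h')(U) = Add(Pow(U, 2), Mul(2, U)) (Function('h')(U) = Add(Add(Pow(U, 2), Mul(1, U)), U) = Add(Add(Pow(U, 2), U), U) = Add(Add(U, Pow(U, 2)), U) = Add(Pow(U, 2), Mul(2, U)))
Add(-481221, Function('h')(Function('I')(-9))) = Add(-481221, Mul(Add(-84, Mul(-22, -9), Mul(-21, Pow(-9, 2))), Add(2, Add(-84, Mul(-22, -9), Mul(-21, Pow(-9, 2)))))) = Add(-481221, Mul(Add(-84, 198, Mul(-21, 81)), Add(2, Add(-84, 198, Mul(-21, 81))))) = Add(-481221, Mul(Add(-84, 198, -1701), Add(2, Add(-84, 198, -1701)))) = Add(-481221, Mul(-1587, Add(2, -1587))) = Add(-481221, Mul(-1587, -1585)) = Add(-481221, 2515395) = 2034174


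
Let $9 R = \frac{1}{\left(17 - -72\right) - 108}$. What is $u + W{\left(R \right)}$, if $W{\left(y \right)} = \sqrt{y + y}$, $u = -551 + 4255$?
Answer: $3704 + \frac{i \sqrt{38}}{57} \approx 3704.0 + 0.10815 i$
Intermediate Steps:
$R = - \frac{1}{171}$ ($R = \frac{1}{9 \left(\left(17 - -72\right) - 108\right)} = \frac{1}{9 \left(\left(17 + 72\right) - 108\right)} = \frac{1}{9 \left(89 - 108\right)} = \frac{1}{9 \left(-19\right)} = \frac{1}{9} \left(- \frac{1}{19}\right) = - \frac{1}{171} \approx -0.005848$)
$u = 3704$
$W{\left(y \right)} = \sqrt{2} \sqrt{y}$ ($W{\left(y \right)} = \sqrt{2 y} = \sqrt{2} \sqrt{y}$)
$u + W{\left(R \right)} = 3704 + \sqrt{2} \sqrt{- \frac{1}{171}} = 3704 + \sqrt{2} \frac{i \sqrt{19}}{57} = 3704 + \frac{i \sqrt{38}}{57}$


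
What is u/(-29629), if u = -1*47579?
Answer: 47579/29629 ≈ 1.6058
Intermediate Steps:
u = -47579
u/(-29629) = -47579/(-29629) = -47579*(-1/29629) = 47579/29629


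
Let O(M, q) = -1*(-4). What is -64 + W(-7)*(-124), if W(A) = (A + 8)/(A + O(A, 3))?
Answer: -68/3 ≈ -22.667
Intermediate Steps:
O(M, q) = 4
W(A) = (8 + A)/(4 + A) (W(A) = (A + 8)/(A + 4) = (8 + A)/(4 + A))
-64 + W(-7)*(-124) = -64 + ((8 - 7)/(4 - 7))*(-124) = -64 + (1/(-3))*(-124) = -64 - ⅓*1*(-124) = -64 - ⅓*(-124) = -64 + 124/3 = -68/3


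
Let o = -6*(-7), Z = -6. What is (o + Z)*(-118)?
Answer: -4248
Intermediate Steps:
o = 42
(o + Z)*(-118) = (42 - 6)*(-118) = 36*(-118) = -4248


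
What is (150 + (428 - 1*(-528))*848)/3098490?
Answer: 405419/1549245 ≈ 0.26169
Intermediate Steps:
(150 + (428 - 1*(-528))*848)/3098490 = (150 + (428 + 528)*848)*(1/3098490) = (150 + 956*848)*(1/3098490) = (150 + 810688)*(1/3098490) = 810838*(1/3098490) = 405419/1549245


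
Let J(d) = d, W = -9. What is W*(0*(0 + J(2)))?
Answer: 0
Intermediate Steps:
W*(0*(0 + J(2))) = -0*(0 + 2) = -0*2 = -9*0 = 0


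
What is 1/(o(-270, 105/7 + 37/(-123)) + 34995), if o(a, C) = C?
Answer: 123/4306193 ≈ 2.8564e-5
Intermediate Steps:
1/(o(-270, 105/7 + 37/(-123)) + 34995) = 1/((105/7 + 37/(-123)) + 34995) = 1/((105*(1/7) + 37*(-1/123)) + 34995) = 1/((15 - 37/123) + 34995) = 1/(1808/123 + 34995) = 1/(4306193/123) = 123/4306193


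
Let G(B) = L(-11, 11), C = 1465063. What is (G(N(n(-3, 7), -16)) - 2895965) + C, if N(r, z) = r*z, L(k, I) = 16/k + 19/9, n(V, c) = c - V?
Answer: -141659233/99 ≈ -1.4309e+6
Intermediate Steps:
L(k, I) = 19/9 + 16/k (L(k, I) = 16/k + 19*(1/9) = 16/k + 19/9 = 19/9 + 16/k)
G(B) = 65/99 (G(B) = 19/9 + 16/(-11) = 19/9 + 16*(-1/11) = 19/9 - 16/11 = 65/99)
(G(N(n(-3, 7), -16)) - 2895965) + C = (65/99 - 2895965) + 1465063 = -286700470/99 + 1465063 = -141659233/99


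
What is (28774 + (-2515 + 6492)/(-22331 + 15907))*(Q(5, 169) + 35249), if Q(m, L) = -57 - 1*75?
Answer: 6491033268283/6424 ≈ 1.0104e+9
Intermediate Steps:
Q(m, L) = -132 (Q(m, L) = -57 - 75 = -132)
(28774 + (-2515 + 6492)/(-22331 + 15907))*(Q(5, 169) + 35249) = (28774 + (-2515 + 6492)/(-22331 + 15907))*(-132 + 35249) = (28774 + 3977/(-6424))*35117 = (28774 + 3977*(-1/6424))*35117 = (28774 - 3977/6424)*35117 = (184840199/6424)*35117 = 6491033268283/6424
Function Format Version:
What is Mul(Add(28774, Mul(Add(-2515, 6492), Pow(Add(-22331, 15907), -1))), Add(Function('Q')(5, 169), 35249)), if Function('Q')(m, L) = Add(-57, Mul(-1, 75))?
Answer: Rational(6491033268283, 6424) ≈ 1.0104e+9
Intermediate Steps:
Function('Q')(m, L) = -132 (Function('Q')(m, L) = Add(-57, -75) = -132)
Mul(Add(28774, Mul(Add(-2515, 6492), Pow(Add(-22331, 15907), -1))), Add(Function('Q')(5, 169), 35249)) = Mul(Add(28774, Mul(Add(-2515, 6492), Pow(Add(-22331, 15907), -1))), Add(-132, 35249)) = Mul(Add(28774, Mul(3977, Pow(-6424, -1))), 35117) = Mul(Add(28774, Mul(3977, Rational(-1, 6424))), 35117) = Mul(Add(28774, Rational(-3977, 6424)), 35117) = Mul(Rational(184840199, 6424), 35117) = Rational(6491033268283, 6424)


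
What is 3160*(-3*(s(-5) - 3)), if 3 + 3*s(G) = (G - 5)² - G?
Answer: -293880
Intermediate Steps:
s(G) = -1 - G/3 + (-5 + G)²/3 (s(G) = -1 + ((G - 5)² - G)/3 = -1 + ((-5 + G)² - G)/3 = -1 + (-G/3 + (-5 + G)²/3) = -1 - G/3 + (-5 + G)²/3)
3160*(-3*(s(-5) - 3)) = 3160*(-3*((-1 - ⅓*(-5) + (-5 - 5)²/3) - 3)) = 3160*(-3*((-1 + 5/3 + (⅓)*(-10)²) - 3)) = 3160*(-3*((-1 + 5/3 + (⅓)*100) - 3)) = 3160*(-3*((-1 + 5/3 + 100/3) - 3)) = 3160*(-3*(34 - 3)) = 3160*(-3*31) = 3160*(-93) = -293880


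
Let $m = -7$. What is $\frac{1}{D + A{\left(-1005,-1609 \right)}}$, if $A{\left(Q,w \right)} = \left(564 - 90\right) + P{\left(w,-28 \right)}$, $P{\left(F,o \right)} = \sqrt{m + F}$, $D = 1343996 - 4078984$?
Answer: $- \frac{1367257}{3738783408906} - \frac{i \sqrt{101}}{1869391704453} \approx -3.657 \cdot 10^{-7} - 5.376 \cdot 10^{-12} i$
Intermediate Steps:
$D = -2734988$
$P{\left(F,o \right)} = \sqrt{-7 + F}$
$A{\left(Q,w \right)} = 474 + \sqrt{-7 + w}$ ($A{\left(Q,w \right)} = \left(564 - 90\right) + \sqrt{-7 + w} = 474 + \sqrt{-7 + w}$)
$\frac{1}{D + A{\left(-1005,-1609 \right)}} = \frac{1}{-2734988 + \left(474 + \sqrt{-7 - 1609}\right)} = \frac{1}{-2734988 + \left(474 + \sqrt{-1616}\right)} = \frac{1}{-2734988 + \left(474 + 4 i \sqrt{101}\right)} = \frac{1}{-2734514 + 4 i \sqrt{101}}$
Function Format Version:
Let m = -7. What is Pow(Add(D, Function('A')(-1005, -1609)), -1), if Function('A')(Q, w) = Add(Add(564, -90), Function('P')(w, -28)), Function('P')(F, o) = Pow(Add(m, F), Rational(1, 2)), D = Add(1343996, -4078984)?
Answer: Add(Rational(-1367257, 3738783408906), Mul(Rational(-1, 1869391704453), I, Pow(101, Rational(1, 2)))) ≈ Add(-3.6570e-7, Mul(-5.3760e-12, I))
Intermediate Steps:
D = -2734988
Function('P')(F, o) = Pow(Add(-7, F), Rational(1, 2))
Function('A')(Q, w) = Add(474, Pow(Add(-7, w), Rational(1, 2))) (Function('A')(Q, w) = Add(Add(564, -90), Pow(Add(-7, w), Rational(1, 2))) = Add(474, Pow(Add(-7, w), Rational(1, 2))))
Pow(Add(D, Function('A')(-1005, -1609)), -1) = Pow(Add(-2734988, Add(474, Pow(Add(-7, -1609), Rational(1, 2)))), -1) = Pow(Add(-2734988, Add(474, Pow(-1616, Rational(1, 2)))), -1) = Pow(Add(-2734988, Add(474, Mul(4, I, Pow(101, Rational(1, 2))))), -1) = Pow(Add(-2734514, Mul(4, I, Pow(101, Rational(1, 2)))), -1)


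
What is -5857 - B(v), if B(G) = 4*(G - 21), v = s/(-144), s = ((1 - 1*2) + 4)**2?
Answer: -23091/4 ≈ -5772.8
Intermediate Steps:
s = 9 (s = ((1 - 2) + 4)**2 = (-1 + 4)**2 = 3**2 = 9)
v = -1/16 (v = 9/(-144) = 9*(-1/144) = -1/16 ≈ -0.062500)
B(G) = -84 + 4*G (B(G) = 4*(-21 + G) = -84 + 4*G)
-5857 - B(v) = -5857 - (-84 + 4*(-1/16)) = -5857 - (-84 - 1/4) = -5857 - 1*(-337/4) = -5857 + 337/4 = -23091/4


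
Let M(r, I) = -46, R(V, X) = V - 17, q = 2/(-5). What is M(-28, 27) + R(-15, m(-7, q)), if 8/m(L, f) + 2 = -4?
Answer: -78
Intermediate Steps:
q = -2/5 (q = 2*(-1/5) = -2/5 ≈ -0.40000)
m(L, f) = -4/3 (m(L, f) = 8/(-2 - 4) = 8/(-6) = 8*(-1/6) = -4/3)
R(V, X) = -17 + V
M(-28, 27) + R(-15, m(-7, q)) = -46 + (-17 - 15) = -46 - 32 = -78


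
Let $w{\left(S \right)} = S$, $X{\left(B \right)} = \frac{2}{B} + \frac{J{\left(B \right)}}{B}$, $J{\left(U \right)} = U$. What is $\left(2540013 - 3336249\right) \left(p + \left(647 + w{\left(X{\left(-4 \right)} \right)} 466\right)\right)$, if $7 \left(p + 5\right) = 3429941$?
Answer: $-390845635368$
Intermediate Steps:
$p = \frac{3429906}{7}$ ($p = -5 + \frac{1}{7} \cdot 3429941 = -5 + \frac{3429941}{7} = \frac{3429906}{7} \approx 4.8999 \cdot 10^{5}$)
$X{\left(B \right)} = 1 + \frac{2}{B}$ ($X{\left(B \right)} = \frac{2}{B} + \frac{B}{B} = \frac{2}{B} + 1 = 1 + \frac{2}{B}$)
$\left(2540013 - 3336249\right) \left(p + \left(647 + w{\left(X{\left(-4 \right)} \right)} 466\right)\right) = \left(2540013 - 3336249\right) \left(\frac{3429906}{7} + \left(647 + \frac{2 - 4}{-4} \cdot 466\right)\right) = - 796236 \left(\frac{3429906}{7} + \left(647 + \left(- \frac{1}{4}\right) \left(-2\right) 466\right)\right) = - 796236 \left(\frac{3429906}{7} + \left(647 + \frac{1}{2} \cdot 466\right)\right) = - 796236 \left(\frac{3429906}{7} + \left(647 + 233\right)\right) = - 796236 \left(\frac{3429906}{7} + 880\right) = \left(-796236\right) \frac{3436066}{7} = -390845635368$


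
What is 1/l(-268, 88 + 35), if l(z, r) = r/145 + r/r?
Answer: 145/268 ≈ 0.54105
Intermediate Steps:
l(z, r) = 1 + r/145 (l(z, r) = r*(1/145) + 1 = r/145 + 1 = 1 + r/145)
1/l(-268, 88 + 35) = 1/(1 + (88 + 35)/145) = 1/(1 + (1/145)*123) = 1/(1 + 123/145) = 1/(268/145) = 145/268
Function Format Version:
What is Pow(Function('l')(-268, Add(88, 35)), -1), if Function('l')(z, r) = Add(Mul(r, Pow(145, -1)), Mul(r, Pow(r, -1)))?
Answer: Rational(145, 268) ≈ 0.54105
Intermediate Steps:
Function('l')(z, r) = Add(1, Mul(Rational(1, 145), r)) (Function('l')(z, r) = Add(Mul(r, Rational(1, 145)), 1) = Add(Mul(Rational(1, 145), r), 1) = Add(1, Mul(Rational(1, 145), r)))
Pow(Function('l')(-268, Add(88, 35)), -1) = Pow(Add(1, Mul(Rational(1, 145), Add(88, 35))), -1) = Pow(Add(1, Mul(Rational(1, 145), 123)), -1) = Pow(Add(1, Rational(123, 145)), -1) = Pow(Rational(268, 145), -1) = Rational(145, 268)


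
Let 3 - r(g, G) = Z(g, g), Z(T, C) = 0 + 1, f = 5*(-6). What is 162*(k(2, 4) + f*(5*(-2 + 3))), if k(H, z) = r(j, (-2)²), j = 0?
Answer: -23976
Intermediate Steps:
f = -30
Z(T, C) = 1
r(g, G) = 2 (r(g, G) = 3 - 1*1 = 3 - 1 = 2)
k(H, z) = 2
162*(k(2, 4) + f*(5*(-2 + 3))) = 162*(2 - 150*(-2 + 3)) = 162*(2 - 150) = 162*(-148) = -23976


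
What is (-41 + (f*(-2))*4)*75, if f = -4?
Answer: -675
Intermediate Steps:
(-41 + (f*(-2))*4)*75 = (-41 - 4*(-2)*4)*75 = (-41 + 8*4)*75 = (-41 + 32)*75 = -9*75 = -675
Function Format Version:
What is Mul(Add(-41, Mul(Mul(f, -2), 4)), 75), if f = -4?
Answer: -675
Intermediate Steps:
Mul(Add(-41, Mul(Mul(f, -2), 4)), 75) = Mul(Add(-41, Mul(Mul(-4, -2), 4)), 75) = Mul(Add(-41, Mul(8, 4)), 75) = Mul(Add(-41, 32), 75) = Mul(-9, 75) = -675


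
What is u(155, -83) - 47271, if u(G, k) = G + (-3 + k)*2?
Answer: -47288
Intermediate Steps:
u(G, k) = -6 + G + 2*k (u(G, k) = G + (-6 + 2*k) = -6 + G + 2*k)
u(155, -83) - 47271 = (-6 + 155 + 2*(-83)) - 47271 = (-6 + 155 - 166) - 47271 = -17 - 47271 = -47288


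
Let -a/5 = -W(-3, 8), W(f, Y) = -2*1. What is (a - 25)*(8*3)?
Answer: -840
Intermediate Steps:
W(f, Y) = -2
a = -10 (a = -(-5)*(-2) = -5*2 = -10)
(a - 25)*(8*3) = (-10 - 25)*(8*3) = -35*24 = -840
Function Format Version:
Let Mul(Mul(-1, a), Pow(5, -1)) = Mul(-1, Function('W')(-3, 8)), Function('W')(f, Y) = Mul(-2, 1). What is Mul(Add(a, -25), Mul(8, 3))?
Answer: -840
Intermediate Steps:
Function('W')(f, Y) = -2
a = -10 (a = Mul(-5, Mul(-1, -2)) = Mul(-5, 2) = -10)
Mul(Add(a, -25), Mul(8, 3)) = Mul(Add(-10, -25), Mul(8, 3)) = Mul(-35, 24) = -840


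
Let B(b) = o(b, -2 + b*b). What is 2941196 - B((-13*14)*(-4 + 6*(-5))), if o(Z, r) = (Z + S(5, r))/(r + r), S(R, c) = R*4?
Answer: 56311170960964/19145671 ≈ 2.9412e+6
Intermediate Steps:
S(R, c) = 4*R
o(Z, r) = (20 + Z)/(2*r) (o(Z, r) = (Z + 4*5)/(r + r) = (Z + 20)/((2*r)) = (20 + Z)*(1/(2*r)) = (20 + Z)/(2*r))
B(b) = (20 + b)/(2*(-2 + b²)) (B(b) = (20 + b)/(2*(-2 + b*b)) = (20 + b)/(2*(-2 + b²)))
2941196 - B((-13*14)*(-4 + 6*(-5))) = 2941196 - (20 + (-13*14)*(-4 + 6*(-5)))/(2*(-2 + ((-13*14)*(-4 + 6*(-5)))²)) = 2941196 - (20 - 182*(-4 - 30))/(2*(-2 + (-182*(-4 - 30))²)) = 2941196 - (20 - 182*(-34))/(2*(-2 + (-182*(-34))²)) = 2941196 - (20 + 6188)/(2*(-2 + 6188²)) = 2941196 - 6208/(2*(-2 + 38291344)) = 2941196 - 6208/(2*38291342) = 2941196 - 1*1552/19145671 = 2941196 - 1552/19145671 = 56311170960964/19145671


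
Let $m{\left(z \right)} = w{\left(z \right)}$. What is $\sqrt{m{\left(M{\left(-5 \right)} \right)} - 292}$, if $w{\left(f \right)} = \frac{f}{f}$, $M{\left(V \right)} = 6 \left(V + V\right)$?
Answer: $i \sqrt{291} \approx 17.059 i$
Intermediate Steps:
$M{\left(V \right)} = 12 V$ ($M{\left(V \right)} = 6 \cdot 2 V = 12 V$)
$w{\left(f \right)} = 1$
$m{\left(z \right)} = 1$
$\sqrt{m{\left(M{\left(-5 \right)} \right)} - 292} = \sqrt{1 - 292} = \sqrt{-291} = i \sqrt{291}$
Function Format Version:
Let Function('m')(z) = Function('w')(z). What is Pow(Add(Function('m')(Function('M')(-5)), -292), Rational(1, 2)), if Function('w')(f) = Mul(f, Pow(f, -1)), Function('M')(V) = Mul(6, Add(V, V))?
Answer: Mul(I, Pow(291, Rational(1, 2))) ≈ Mul(17.059, I)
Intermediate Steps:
Function('M')(V) = Mul(12, V) (Function('M')(V) = Mul(6, Mul(2, V)) = Mul(12, V))
Function('w')(f) = 1
Function('m')(z) = 1
Pow(Add(Function('m')(Function('M')(-5)), -292), Rational(1, 2)) = Pow(Add(1, -292), Rational(1, 2)) = Pow(-291, Rational(1, 2)) = Mul(I, Pow(291, Rational(1, 2)))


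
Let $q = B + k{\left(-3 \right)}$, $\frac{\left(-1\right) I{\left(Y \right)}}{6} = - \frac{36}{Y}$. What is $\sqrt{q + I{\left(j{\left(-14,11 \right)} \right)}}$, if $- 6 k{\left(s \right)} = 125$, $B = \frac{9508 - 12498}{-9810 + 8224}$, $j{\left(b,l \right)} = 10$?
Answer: $\frac{\sqrt{8880990}}{1830} \approx 1.6285$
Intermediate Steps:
$I{\left(Y \right)} = \frac{216}{Y}$ ($I{\left(Y \right)} = - 6 \left(- \frac{36}{Y}\right) = \frac{216}{Y}$)
$B = \frac{115}{61}$ ($B = - \frac{2990}{-1586} = \left(-2990\right) \left(- \frac{1}{1586}\right) = \frac{115}{61} \approx 1.8852$)
$k{\left(s \right)} = - \frac{125}{6}$ ($k{\left(s \right)} = \left(- \frac{1}{6}\right) 125 = - \frac{125}{6}$)
$q = - \frac{6935}{366}$ ($q = \frac{115}{61} - \frac{125}{6} = - \frac{6935}{366} \approx -18.948$)
$\sqrt{q + I{\left(j{\left(-14,11 \right)} \right)}} = \sqrt{- \frac{6935}{366} + \frac{216}{10}} = \sqrt{- \frac{6935}{366} + 216 \cdot \frac{1}{10}} = \sqrt{- \frac{6935}{366} + \frac{108}{5}} = \sqrt{\frac{4853}{1830}} = \frac{\sqrt{8880990}}{1830}$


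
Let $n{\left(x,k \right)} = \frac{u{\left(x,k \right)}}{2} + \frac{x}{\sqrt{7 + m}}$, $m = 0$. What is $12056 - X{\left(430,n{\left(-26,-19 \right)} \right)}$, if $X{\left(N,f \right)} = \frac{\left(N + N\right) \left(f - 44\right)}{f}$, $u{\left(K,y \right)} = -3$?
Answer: $\frac{31157916}{2641} - \frac{3935360 \sqrt{7}}{2641} \approx 7855.3$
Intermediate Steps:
$n{\left(x,k \right)} = - \frac{3}{2} + \frac{x \sqrt{7}}{7}$ ($n{\left(x,k \right)} = - \frac{3}{2} + \frac{x}{\sqrt{7 + 0}} = \left(-3\right) \frac{1}{2} + \frac{x}{\sqrt{7}} = - \frac{3}{2} + x \frac{\sqrt{7}}{7} = - \frac{3}{2} + \frac{x \sqrt{7}}{7}$)
$X{\left(N,f \right)} = \frac{2 N \left(-44 + f\right)}{f}$
$12056 - X{\left(430,n{\left(-26,-19 \right)} \right)} = 12056 - 2 \cdot 430 \frac{1}{- \frac{3}{2} + \frac{1}{7} \left(-26\right) \sqrt{7}} \left(-44 + \left(- \frac{3}{2} + \frac{1}{7} \left(-26\right) \sqrt{7}\right)\right) = 12056 - 2 \cdot 430 \frac{1}{- \frac{3}{2} - \frac{26 \sqrt{7}}{7}} \left(-44 - \left(\frac{3}{2} + \frac{26 \sqrt{7}}{7}\right)\right) = 12056 - 2 \cdot 430 \frac{1}{- \frac{3}{2} - \frac{26 \sqrt{7}}{7}} \left(- \frac{91}{2} - \frac{26 \sqrt{7}}{7}\right) = 12056 - \frac{860 \left(- \frac{91}{2} - \frac{26 \sqrt{7}}{7}\right)}{- \frac{3}{2} - \frac{26 \sqrt{7}}{7}}$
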